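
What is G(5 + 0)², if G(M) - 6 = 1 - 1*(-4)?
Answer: 121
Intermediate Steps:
G(M) = 11 (G(M) = 6 + (1 - 1*(-4)) = 6 + (1 + 4) = 6 + 5 = 11)
G(5 + 0)² = 11² = 121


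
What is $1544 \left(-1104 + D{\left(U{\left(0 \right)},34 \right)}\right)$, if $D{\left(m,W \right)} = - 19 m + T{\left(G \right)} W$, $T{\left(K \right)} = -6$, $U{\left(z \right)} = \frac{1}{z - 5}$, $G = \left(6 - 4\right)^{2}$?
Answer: $- \frac{10068424}{5} \approx -2.0137 \cdot 10^{6}$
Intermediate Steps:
$G = 4$ ($G = 2^{2} = 4$)
$U{\left(z \right)} = \frac{1}{-5 + z}$
$D{\left(m,W \right)} = - 19 m - 6 W$
$1544 \left(-1104 + D{\left(U{\left(0 \right)},34 \right)}\right) = 1544 \left(-1104 - \left(204 + \frac{19}{-5 + 0}\right)\right) = 1544 \left(-1104 - \left(204 + \frac{19}{-5}\right)\right) = 1544 \left(-1104 - \frac{1001}{5}\right) = 1544 \left(- \frac{6521}{5}\right) = - \frac{10068424}{5}$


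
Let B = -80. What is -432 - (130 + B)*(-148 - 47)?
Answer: 9318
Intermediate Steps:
-432 - (130 + B)*(-148 - 47) = -432 - (130 - 80)*(-148 - 47) = -432 - 50*(-195) = -432 - 1*(-9750) = -432 + 9750 = 9318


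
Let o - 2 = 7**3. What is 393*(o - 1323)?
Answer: -384354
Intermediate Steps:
o = 345 (o = 2 + 7**3 = 2 + 343 = 345)
393*(o - 1323) = 393*(345 - 1323) = 393*(-978) = -384354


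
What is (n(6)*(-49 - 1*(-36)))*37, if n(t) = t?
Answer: -2886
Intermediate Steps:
(n(6)*(-49 - 1*(-36)))*37 = (6*(-49 - 1*(-36)))*37 = (6*(-49 + 36))*37 = (6*(-13))*37 = -78*37 = -2886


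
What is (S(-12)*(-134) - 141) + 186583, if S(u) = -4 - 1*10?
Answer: 188318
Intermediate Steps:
S(u) = -14 (S(u) = -4 - 10 = -14)
(S(-12)*(-134) - 141) + 186583 = (-14*(-134) - 141) + 186583 = (1876 - 141) + 186583 = 1735 + 186583 = 188318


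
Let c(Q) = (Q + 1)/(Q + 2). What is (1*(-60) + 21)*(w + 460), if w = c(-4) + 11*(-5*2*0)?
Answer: -35997/2 ≈ -17999.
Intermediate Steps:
c(Q) = (1 + Q)/(2 + Q)
w = 3/2 (w = (1 - 4)/(2 - 4) + 11*(-5*2*0) = -3/(-2) + 11*(-10*0) = -½*(-3) + 11*0 = 3/2 + 0 = 3/2 ≈ 1.5000)
(1*(-60) + 21)*(w + 460) = (1*(-60) + 21)*(3/2 + 460) = (-60 + 21)*(923/2) = -39*923/2 = -35997/2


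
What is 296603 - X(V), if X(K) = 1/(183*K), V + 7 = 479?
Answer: 25619380727/86376 ≈ 2.9660e+5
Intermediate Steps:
V = 472 (V = -7 + 479 = 472)
X(K) = 1/(183*K)
296603 - X(V) = 296603 - 1/(183*472) = 296603 - 1*1/86376 = 296603 - 1/86376 = 25619380727/86376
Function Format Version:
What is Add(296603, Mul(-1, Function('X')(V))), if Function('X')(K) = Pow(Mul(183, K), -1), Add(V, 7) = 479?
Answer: Rational(25619380727, 86376) ≈ 2.9660e+5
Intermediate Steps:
V = 472 (V = Add(-7, 479) = 472)
Function('X')(K) = Mul(Rational(1, 183), Pow(K, -1))
Add(296603, Mul(-1, Function('X')(V))) = Add(296603, Mul(-1, Mul(Rational(1, 183), Pow(472, -1)))) = Add(296603, Mul(-1, Mul(Rational(1, 183), Rational(1, 472)))) = Add(296603, Mul(-1, Rational(1, 86376))) = Add(296603, Rational(-1, 86376)) = Rational(25619380727, 86376)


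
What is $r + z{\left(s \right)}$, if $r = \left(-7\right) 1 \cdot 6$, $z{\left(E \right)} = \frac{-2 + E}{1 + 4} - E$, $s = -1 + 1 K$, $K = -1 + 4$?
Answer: $-44$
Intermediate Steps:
$K = 3$
$s = 2$ ($s = -1 + 1 \cdot 3 = -1 + 3 = 2$)
$z{\left(E \right)} = - \frac{2}{5} - \frac{4 E}{5}$ ($z{\left(E \right)} = \frac{-2 + E}{5} - E = \left(-2 + E\right) \frac{1}{5} - E = \left(- \frac{2}{5} + \frac{E}{5}\right) - E = - \frac{2}{5} - \frac{4 E}{5}$)
$r = -42$ ($r = \left(-7\right) 6 = -42$)
$r + z{\left(s \right)} = -42 - 2 = -44$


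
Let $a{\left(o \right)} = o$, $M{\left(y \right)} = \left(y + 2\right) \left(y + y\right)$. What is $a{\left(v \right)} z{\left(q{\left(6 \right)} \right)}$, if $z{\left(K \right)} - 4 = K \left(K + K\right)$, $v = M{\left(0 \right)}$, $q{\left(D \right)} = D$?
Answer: $0$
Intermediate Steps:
$M{\left(y \right)} = 2 y \left(2 + y\right)$ ($M{\left(y \right)} = \left(2 + y\right) 2 y = 2 y \left(2 + y\right)$)
$v = 0$ ($v = 2 \cdot 0 \left(2 + 0\right) = 2 \cdot 0 \cdot 2 = 0$)
$z{\left(K \right)} = 4 + 2 K^{2}$ ($z{\left(K \right)} = 4 + K \left(K + K\right) = 4 + K 2 K = 4 + 2 K^{2}$)
$a{\left(v \right)} z{\left(q{\left(6 \right)} \right)} = 0 \left(4 + 2 \cdot 6^{2}\right) = 0 \left(4 + 2 \cdot 36\right) = 0 \left(4 + 72\right) = 0 \cdot 76 = 0$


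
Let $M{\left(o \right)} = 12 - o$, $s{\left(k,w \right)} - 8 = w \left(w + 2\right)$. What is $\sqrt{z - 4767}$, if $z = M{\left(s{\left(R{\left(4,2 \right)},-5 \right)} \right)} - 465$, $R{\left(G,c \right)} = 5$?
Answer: $7 i \sqrt{107} \approx 72.409 i$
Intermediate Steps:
$s{\left(k,w \right)} = 8 + w \left(2 + w\right)$ ($s{\left(k,w \right)} = 8 + w \left(w + 2\right) = 8 + w \left(2 + w\right)$)
$z = -476$ ($z = \left(12 - \left(8 + \left(-5\right)^{2} + 2 \left(-5\right)\right)\right) - 465 = \left(12 - \left(8 + 25 - 10\right)\right) - 465 = \left(12 - 23\right) - 465 = -11 - 465 = -476$)
$\sqrt{z - 4767} = \sqrt{-476 - 4767} = \sqrt{-5243} = 7 i \sqrt{107}$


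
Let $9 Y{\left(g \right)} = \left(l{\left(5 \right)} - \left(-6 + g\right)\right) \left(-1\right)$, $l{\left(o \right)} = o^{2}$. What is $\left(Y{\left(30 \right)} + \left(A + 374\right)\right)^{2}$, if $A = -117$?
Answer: $\frac{5345344}{81} \approx 65992.0$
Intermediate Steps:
$Y{\left(g \right)} = - \frac{31}{9} + \frac{g}{9}$ ($Y{\left(g \right)} = \frac{\left(5^{2} - \left(-6 + g\right)\right) \left(-1\right)}{9} = \frac{\left(25 - \left(-6 + g\right)\right) \left(-1\right)}{9} = \frac{\left(31 - g\right) \left(-1\right)}{9} = \frac{-31 + g}{9} = - \frac{31}{9} + \frac{g}{9}$)
$\left(Y{\left(30 \right)} + \left(A + 374\right)\right)^{2} = \left(\left(- \frac{31}{9} + \frac{1}{9} \cdot 30\right) + \left(-117 + 374\right)\right)^{2} = \left(\left(- \frac{31}{9} + \frac{10}{3}\right) + 257\right)^{2} = \left(- \frac{1}{9} + 257\right)^{2} = \left(\frac{2312}{9}\right)^{2} = \frac{5345344}{81}$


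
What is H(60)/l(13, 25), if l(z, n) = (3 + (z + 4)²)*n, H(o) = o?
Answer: 3/365 ≈ 0.0082192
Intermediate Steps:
l(z, n) = n*(3 + (4 + z)²) (l(z, n) = (3 + (4 + z)²)*n = n*(3 + (4 + z)²))
H(60)/l(13, 25) = 60/((25*(3 + (4 + 13)²))) = 60/((25*(3 + 17²))) = 60/((25*(3 + 289))) = 60/((25*292)) = 60/7300 = 60*(1/7300) = 3/365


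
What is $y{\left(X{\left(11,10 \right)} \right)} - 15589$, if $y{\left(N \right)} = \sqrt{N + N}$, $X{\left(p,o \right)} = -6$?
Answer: $-15589 + 2 i \sqrt{3} \approx -15589.0 + 3.4641 i$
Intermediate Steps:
$y{\left(N \right)} = \sqrt{2} \sqrt{N}$ ($y{\left(N \right)} = \sqrt{2 N} = \sqrt{2} \sqrt{N}$)
$y{\left(X{\left(11,10 \right)} \right)} - 15589 = \sqrt{2} \sqrt{-6} - 15589 = \sqrt{2} i \sqrt{6} - 15589 = 2 i \sqrt{3} - 15589 = -15589 + 2 i \sqrt{3}$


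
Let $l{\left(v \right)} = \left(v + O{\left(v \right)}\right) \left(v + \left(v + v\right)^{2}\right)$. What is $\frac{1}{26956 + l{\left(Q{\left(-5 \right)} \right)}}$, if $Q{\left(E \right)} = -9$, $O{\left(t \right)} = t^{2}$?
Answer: $\frac{1}{49636} \approx 2.0147 \cdot 10^{-5}$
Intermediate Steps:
$l{\left(v \right)} = \left(v + v^{2}\right) \left(v + 4 v^{2}\right)$ ($l{\left(v \right)} = \left(v + v^{2}\right) \left(v + \left(v + v\right)^{2}\right) = \left(v + v^{2}\right) \left(v + \left(2 v\right)^{2}\right) = \left(v + v^{2}\right) \left(v + 4 v^{2}\right)$)
$\frac{1}{26956 + l{\left(Q{\left(-5 \right)} \right)}} = \frac{1}{26956 + \left(-9\right)^{2} \left(1 + 4 \left(-9\right)^{2} + 5 \left(-9\right)\right)} = \frac{1}{26956 + 81 \left(1 + 4 \cdot 81 - 45\right)} = \frac{1}{26956 + 81 \left(1 + 324 - 45\right)} = \frac{1}{26956 + 81 \cdot 280} = \frac{1}{26956 + 22680} = \frac{1}{49636}$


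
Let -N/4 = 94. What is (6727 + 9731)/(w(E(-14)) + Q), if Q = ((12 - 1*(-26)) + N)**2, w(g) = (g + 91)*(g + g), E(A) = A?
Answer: 8229/56044 ≈ 0.14683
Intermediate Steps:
N = -376 (N = -4*94 = -376)
w(g) = 2*g*(91 + g) (w(g) = (91 + g)*(2*g) = 2*g*(91 + g))
Q = 114244 (Q = ((12 - 1*(-26)) - 376)**2 = ((12 + 26) - 376)**2 = (38 - 376)**2 = (-338)**2 = 114244)
(6727 + 9731)/(w(E(-14)) + Q) = (6727 + 9731)/(2*(-14)*(91 - 14) + 114244) = 16458/(2*(-14)*77 + 114244) = 16458/(-2156 + 114244) = 16458/112088 = 16458*(1/112088) = 8229/56044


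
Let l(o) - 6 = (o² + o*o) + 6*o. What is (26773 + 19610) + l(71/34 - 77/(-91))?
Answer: 4534772329/97682 ≈ 46424.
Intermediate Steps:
l(o) = 6 + 2*o² + 6*o (l(o) = 6 + ((o² + o*o) + 6*o) = 6 + ((o² + o²) + 6*o) = 6 + (2*o² + 6*o) = 6 + 2*o² + 6*o)
(26773 + 19610) + l(71/34 - 77/(-91)) = (26773 + 19610) + (6 + 2*(71/34 - 77/(-91))² + 6*(71/34 - 77/(-91))) = 46383 + (6 + 2*(71*(1/34) - 77*(-1/91))² + 6*(71*(1/34) - 77*(-1/91))) = 46383 + (6 + 2*(71/34 + 11/13)² + 6*(71/34 + 11/13)) = 46383 + (6 + 2*(1297/442)² + 6*(1297/442)) = 46383 + (6 + 2*(1682209/195364) + 3891/221) = 46383 + (6 + 1682209/97682 + 3891/221) = 46383 + 3988123/97682 = 4534772329/97682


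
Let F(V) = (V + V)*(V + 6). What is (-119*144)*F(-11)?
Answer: -1884960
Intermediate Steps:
F(V) = 2*V*(6 + V) (F(V) = (2*V)*(6 + V) = 2*V*(6 + V))
(-119*144)*F(-11) = (-119*144)*(2*(-11)*(6 - 11)) = -34272*(-11)*(-5) = -17136*110 = -1884960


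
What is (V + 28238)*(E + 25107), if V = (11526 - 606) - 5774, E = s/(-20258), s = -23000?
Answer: 8490228995352/10129 ≈ 8.3821e+8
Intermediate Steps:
E = 11500/10129 (E = -23000/(-20258) = -23000*(-1/20258) = 11500/10129 ≈ 1.1354)
V = 5146 (V = 10920 - 5774 = 5146)
(V + 28238)*(E + 25107) = (5146 + 28238)*(11500/10129 + 25107) = 33384*(254320303/10129) = 8490228995352/10129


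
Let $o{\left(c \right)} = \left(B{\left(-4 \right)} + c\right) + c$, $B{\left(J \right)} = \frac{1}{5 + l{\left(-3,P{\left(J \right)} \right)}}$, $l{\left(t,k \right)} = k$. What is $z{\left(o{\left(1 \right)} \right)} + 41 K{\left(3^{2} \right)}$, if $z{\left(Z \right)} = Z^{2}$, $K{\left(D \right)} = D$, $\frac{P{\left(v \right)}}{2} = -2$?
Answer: $378$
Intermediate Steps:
$P{\left(v \right)} = -4$ ($P{\left(v \right)} = 2 \left(-2\right) = -4$)
$B{\left(J \right)} = 1$ ($B{\left(J \right)} = \frac{1}{5 - 4} = 1^{-1} = 1$)
$o{\left(c \right)} = 1 + 2 c$ ($o{\left(c \right)} = \left(1 + c\right) + c = 1 + 2 c$)
$z{\left(o{\left(1 \right)} \right)} + 41 K{\left(3^{2} \right)} = \left(1 + 2 \cdot 1\right)^{2} + 41 \cdot 3^{2} = \left(1 + 2\right)^{2} + 41 \cdot 9 = 3^{2} + 369 = 9 + 369 = 378$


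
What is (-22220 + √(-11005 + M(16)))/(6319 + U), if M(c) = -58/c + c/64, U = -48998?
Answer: 22220/42679 - I*√176134/170716 ≈ 0.52063 - 0.0024584*I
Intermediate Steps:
M(c) = -58/c + c/64 (M(c) = -58/c + c*(1/64) = -58/c + c/64)
(-22220 + √(-11005 + M(16)))/(6319 + U) = (-22220 + √(-11005 + (-58/16 + (1/64)*16)))/(6319 - 48998) = (-22220 + √(-11005 + (-58*1/16 + ¼)))/(-42679) = (-22220 + √(-11005 + (-29/8 + ¼)))*(-1/42679) = (-22220 + √(-11005 - 27/8))*(-1/42679) = (-22220 + √(-88067/8))*(-1/42679) = (-22220 + I*√176134/4)*(-1/42679) = 22220/42679 - I*√176134/170716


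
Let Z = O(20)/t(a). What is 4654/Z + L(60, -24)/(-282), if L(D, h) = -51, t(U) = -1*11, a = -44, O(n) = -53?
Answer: 4813137/4982 ≈ 966.11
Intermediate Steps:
t(U) = -11
Z = 53/11 (Z = -53/(-11) = -53*(-1/11) = 53/11 ≈ 4.8182)
4654/Z + L(60, -24)/(-282) = 4654/(53/11) - 51/(-282) = 4654*(11/53) - 51*(-1/282) = 51194/53 + 17/94 = 4813137/4982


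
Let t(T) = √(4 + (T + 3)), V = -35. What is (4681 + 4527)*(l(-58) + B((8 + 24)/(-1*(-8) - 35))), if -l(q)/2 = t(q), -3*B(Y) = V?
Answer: 322280/3 - 18416*I*√51 ≈ 1.0743e+5 - 1.3152e+5*I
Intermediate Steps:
t(T) = √(7 + T) (t(T) = √(4 + (3 + T)) = √(7 + T))
B(Y) = 35/3 (B(Y) = -⅓*(-35) = 35/3)
l(q) = -2*√(7 + q)
(4681 + 4527)*(l(-58) + B((8 + 24)/(-1*(-8) - 35))) = (4681 + 4527)*(-2*√(7 - 58) + 35/3) = 9208*(-2*I*√51 + 35/3) = 9208*(35/3 - 2*I*√51) = 322280/3 - 18416*I*√51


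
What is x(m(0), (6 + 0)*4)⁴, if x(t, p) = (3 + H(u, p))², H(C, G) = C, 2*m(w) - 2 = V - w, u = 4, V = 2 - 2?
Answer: 5764801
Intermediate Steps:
V = 0
m(w) = 1 - w/2 (m(w) = 1 + (0 - w)/2 = 1 + (-w)/2 = 1 - w/2)
x(t, p) = 49 (x(t, p) = (3 + 4)² = 7² = 49)
x(m(0), (6 + 0)*4)⁴ = 49⁴ = 5764801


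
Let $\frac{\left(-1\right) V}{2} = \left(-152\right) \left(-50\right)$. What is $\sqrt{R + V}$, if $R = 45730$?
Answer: $\sqrt{30530} \approx 174.73$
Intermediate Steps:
$V = -15200$ ($V = - 2 \left(\left(-152\right) \left(-50\right)\right) = \left(-2\right) 7600 = -15200$)
$\sqrt{R + V} = \sqrt{45730 - 15200} = \sqrt{30530}$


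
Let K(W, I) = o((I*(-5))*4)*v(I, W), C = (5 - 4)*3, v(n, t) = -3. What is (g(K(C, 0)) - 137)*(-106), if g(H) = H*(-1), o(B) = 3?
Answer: 13568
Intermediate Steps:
C = 3 (C = 1*3 = 3)
K(W, I) = -9 (K(W, I) = 3*(-3) = -9)
g(H) = -H
(g(K(C, 0)) - 137)*(-106) = (-1*(-9) - 137)*(-106) = (9 - 137)*(-106) = -128*(-106) = 13568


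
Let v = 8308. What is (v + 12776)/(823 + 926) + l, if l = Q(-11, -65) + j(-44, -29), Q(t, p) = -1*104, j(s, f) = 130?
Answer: 22186/583 ≈ 38.055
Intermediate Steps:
Q(t, p) = -104
l = 26 (l = -104 + 130 = 26)
(v + 12776)/(823 + 926) + l = (8308 + 12776)/(823 + 926) + 26 = 21084/1749 + 26 = 21084*(1/1749) + 26 = 7028/583 + 26 = 22186/583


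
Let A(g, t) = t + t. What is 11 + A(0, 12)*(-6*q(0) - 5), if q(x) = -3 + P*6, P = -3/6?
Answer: 755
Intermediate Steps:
P = -½ (P = -3*⅙ = -½ ≈ -0.50000)
q(x) = -6 (q(x) = -3 - ½*6 = -3 - 3 = -6)
A(g, t) = 2*t
11 + A(0, 12)*(-6*q(0) - 5) = 11 + (2*12)*(-6*(-6) - 5) = 11 + 24*(36 - 5) = 11 + 24*31 = 11 + 744 = 755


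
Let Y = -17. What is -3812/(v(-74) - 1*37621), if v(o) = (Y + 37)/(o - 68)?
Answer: 270652/2671101 ≈ 0.10133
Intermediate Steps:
v(o) = 20/(-68 + o) (v(o) = (-17 + 37)/(o - 68) = 20/(-68 + o))
-3812/(v(-74) - 1*37621) = -3812/(20/(-68 - 74) - 1*37621) = -3812/(20/(-142) - 37621) = -3812/(20*(-1/142) - 37621) = -3812/(-10/71 - 37621) = -3812/(-2671101/71) = -3812*(-71/2671101) = 270652/2671101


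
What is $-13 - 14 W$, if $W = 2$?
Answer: $-41$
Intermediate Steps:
$-13 - 14 W = -13 - 28 = -41$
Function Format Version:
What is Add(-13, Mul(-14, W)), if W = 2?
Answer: -41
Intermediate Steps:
Add(-13, Mul(-14, W)) = Add(-13, Mul(-14, 2)) = Add(-13, -28) = -41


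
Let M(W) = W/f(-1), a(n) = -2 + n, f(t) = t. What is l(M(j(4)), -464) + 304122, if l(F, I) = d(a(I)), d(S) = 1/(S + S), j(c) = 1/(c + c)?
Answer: 283441703/932 ≈ 3.0412e+5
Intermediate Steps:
j(c) = 1/(2*c)
M(W) = -W (M(W) = W/(-1) = W*(-1) = -W)
d(S) = 1/(2*S)
l(F, I) = 1/(2*(-2 + I))
l(M(j(4)), -464) + 304122 = 1/(2*(-2 - 464)) + 304122 = (1/2)/(-466) + 304122 = (1/2)*(-1/466) + 304122 = -1/932 + 304122 = 283441703/932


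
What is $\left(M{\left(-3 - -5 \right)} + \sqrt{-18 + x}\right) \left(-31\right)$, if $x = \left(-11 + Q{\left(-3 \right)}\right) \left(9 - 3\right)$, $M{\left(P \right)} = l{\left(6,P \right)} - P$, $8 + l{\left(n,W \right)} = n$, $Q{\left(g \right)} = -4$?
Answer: $124 - 186 i \sqrt{3} \approx 124.0 - 322.16 i$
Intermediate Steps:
$l{\left(n,W \right)} = -8 + n$
$M{\left(P \right)} = -2 - P$ ($M{\left(P \right)} = \left(-8 + 6\right) - P = -2 - P$)
$x = -90$ ($x = \left(-11 - 4\right) \left(9 - 3\right) = \left(-15\right) 6 = -90$)
$\left(M{\left(-3 - -5 \right)} + \sqrt{-18 + x}\right) \left(-31\right) = \left(\left(-2 - \left(-3 - -5\right)\right) + \sqrt{-18 - 90}\right) \left(-31\right) = \left(\left(-2 - \left(-3 + 5\right)\right) + \sqrt{-108}\right) \left(-31\right) = \left(\left(-2 - 2\right) + 6 i \sqrt{3}\right) \left(-31\right) = \left(-4 + 6 i \sqrt{3}\right) \left(-31\right) = 124 - 186 i \sqrt{3}$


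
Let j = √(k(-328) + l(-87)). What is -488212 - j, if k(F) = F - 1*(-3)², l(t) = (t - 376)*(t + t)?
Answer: -488212 - 5*√3209 ≈ -4.8850e+5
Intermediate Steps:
l(t) = 2*t*(-376 + t) (l(t) = (-376 + t)*(2*t) = 2*t*(-376 + t))
k(F) = -9 + F (k(F) = F - 1*9 = F - 9 = -9 + F)
j = 5*√3209 (j = √((-9 - 328) + 2*(-87)*(-376 - 87)) = √(-337 + 2*(-87)*(-463)) = √(-337 + 80562) = √80225 = 5*√3209 ≈ 283.24)
-488212 - j = -488212 - 5*√3209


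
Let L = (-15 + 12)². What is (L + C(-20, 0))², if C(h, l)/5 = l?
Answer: 81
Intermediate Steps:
C(h, l) = 5*l
L = 9 (L = (-3)² = 9)
(L + C(-20, 0))² = (9 + 5*0)² = (9 + 0)² = 9² = 81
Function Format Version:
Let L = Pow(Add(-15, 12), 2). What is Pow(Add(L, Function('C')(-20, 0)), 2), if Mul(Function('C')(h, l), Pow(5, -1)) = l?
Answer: 81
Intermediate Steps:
Function('C')(h, l) = Mul(5, l)
L = 9 (L = Pow(-3, 2) = 9)
Pow(Add(L, Function('C')(-20, 0)), 2) = Pow(Add(9, Mul(5, 0)), 2) = Pow(Add(9, 0), 2) = Pow(9, 2) = 81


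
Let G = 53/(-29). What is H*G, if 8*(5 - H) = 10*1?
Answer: -795/116 ≈ -6.8534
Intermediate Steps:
H = 15/4 (H = 5 - 5/4 = 15/4 ≈ 3.7500)
G = -53/29 (G = 53*(-1/29) = -53/29 ≈ -1.8276)
H*G = (15/4)*(-53/29) = -795/116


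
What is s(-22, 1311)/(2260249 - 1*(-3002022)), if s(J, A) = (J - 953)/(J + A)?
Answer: -975/6783067319 ≈ -1.4374e-7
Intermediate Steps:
s(J, A) = (-953 + J)/(A + J)
s(-22, 1311)/(2260249 - 1*(-3002022)) = ((-953 - 22)/(1311 - 22))/(2260249 - 1*(-3002022)) = (-975/1289)/(2260249 + 3002022) = ((1/1289)*(-975))/5262271 = -975/1289*1/5262271 = -975/6783067319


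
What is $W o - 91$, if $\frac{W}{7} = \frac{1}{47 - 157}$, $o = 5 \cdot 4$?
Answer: $- \frac{1015}{11} \approx -92.273$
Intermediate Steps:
$o = 20$
$W = - \frac{7}{110}$ ($W = \frac{7}{47 - 157} = \frac{7}{-110} = 7 \left(- \frac{1}{110}\right) = - \frac{7}{110} \approx -0.063636$)
$W o - 91 = \left(- \frac{7}{110}\right) 20 - 91 = - \frac{14}{11} - 91 = - \frac{1015}{11}$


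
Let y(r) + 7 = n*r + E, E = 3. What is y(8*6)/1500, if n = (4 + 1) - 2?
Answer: 7/75 ≈ 0.093333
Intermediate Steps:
n = 3 (n = 5 - 2 = 3)
y(r) = -4 + 3*r (y(r) = -7 + (3*r + 3) = -7 + (3 + 3*r) = -4 + 3*r)
y(8*6)/1500 = (-4 + 3*(8*6))/1500 = (-4 + 3*48)*(1/1500) = (-4 + 144)*(1/1500) = 140*(1/1500) = 7/75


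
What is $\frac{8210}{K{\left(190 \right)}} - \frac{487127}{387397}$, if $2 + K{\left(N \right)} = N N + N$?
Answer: $- \frac{7248167603}{7028931168} \approx -1.0312$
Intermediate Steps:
$K{\left(N \right)} = -2 + N + N^{2}$ ($K{\left(N \right)} = -2 + \left(N N + N\right) = -2 + \left(N^{2} + N\right) = -2 + \left(N + N^{2}\right) = -2 + N + N^{2}$)
$\frac{8210}{K{\left(190 \right)}} - \frac{487127}{387397} = \frac{8210}{-2 + 190 + 190^{2}} - \frac{487127}{387397} = \frac{8210}{-2 + 190 + 36100} - \frac{487127}{387397} = \frac{8210}{36288} - \frac{487127}{387397} = 8210 \cdot \frac{1}{36288} - \frac{487127}{387397} = \frac{4105}{18144} - \frac{487127}{387397} = - \frac{7248167603}{7028931168}$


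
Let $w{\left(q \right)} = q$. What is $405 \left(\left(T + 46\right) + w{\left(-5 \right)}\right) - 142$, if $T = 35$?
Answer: $30638$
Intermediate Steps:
$405 \left(\left(T + 46\right) + w{\left(-5 \right)}\right) - 142 = 405 \left(\left(35 + 46\right) - 5\right) - 142 = 405 \left(81 - 5\right) - 142 = 405 \cdot 76 - 142 = 30780 - 142 = 30638$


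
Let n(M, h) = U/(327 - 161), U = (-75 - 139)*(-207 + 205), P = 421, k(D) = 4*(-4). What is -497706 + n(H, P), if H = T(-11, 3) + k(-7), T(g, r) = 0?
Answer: -41309384/83 ≈ -4.9770e+5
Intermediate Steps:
k(D) = -16
U = 428 (U = -214*(-2) = 428)
H = -16 (H = 0 - 16 = -16)
n(M, h) = 214/83 (n(M, h) = 428/(327 - 161) = 428/166 = 428*(1/166) = 214/83)
-497706 + n(H, P) = -497706 + 214/83 = -41309384/83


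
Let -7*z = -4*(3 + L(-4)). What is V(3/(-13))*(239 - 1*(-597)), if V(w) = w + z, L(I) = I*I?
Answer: 808412/91 ≈ 8883.6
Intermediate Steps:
L(I) = I²
z = 76/7 (z = -(-4)*(3 + (-4)²)/7 = -(-4)*(3 + 16)/7 = -(-4)*19/7 = -⅐*(-76) = 76/7 ≈ 10.857)
V(w) = 76/7 + w (V(w) = w + 76/7 = 76/7 + w)
V(3/(-13))*(239 - 1*(-597)) = (76/7 + 3/(-13))*(239 - 1*(-597)) = (76/7 + 3*(-1/13))*(239 + 597) = (76/7 - 3/13)*836 = (967/91)*836 = 808412/91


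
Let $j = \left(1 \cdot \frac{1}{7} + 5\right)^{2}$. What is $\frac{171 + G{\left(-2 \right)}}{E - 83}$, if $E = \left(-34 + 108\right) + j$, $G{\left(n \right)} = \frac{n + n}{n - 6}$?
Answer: $\frac{16807}{1710} \approx 9.8287$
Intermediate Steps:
$G{\left(n \right)} = \frac{2 n}{-6 + n}$
$j = \frac{1296}{49}$ ($j = \left(1 \cdot \frac{1}{7} + 5\right)^{2} = \left(\frac{1}{7} + 5\right)^{2} = \left(\frac{36}{7}\right)^{2} = \frac{1296}{49} \approx 26.449$)
$E = \frac{4922}{49}$ ($E = \left(-34 + 108\right) + \frac{1296}{49} = 74 + \frac{1296}{49} = \frac{4922}{49} \approx 100.45$)
$\frac{171 + G{\left(-2 \right)}}{E - 83} = \frac{171 + 2 \left(-2\right) \frac{1}{-6 - 2}}{\frac{4922}{49} - 83} = \frac{171 + 2 \left(-2\right) \frac{1}{-8}}{\frac{855}{49}} = \left(171 + 2 \left(-2\right) \left(- \frac{1}{8}\right)\right) \frac{49}{855} = \left(171 + \frac{1}{2}\right) \frac{49}{855} = \frac{343}{2} \cdot \frac{49}{855} = \frac{16807}{1710}$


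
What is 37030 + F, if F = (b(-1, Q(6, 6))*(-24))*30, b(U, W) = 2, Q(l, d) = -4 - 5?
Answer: 35590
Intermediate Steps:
Q(l, d) = -9
F = -1440 (F = (2*(-24))*30 = -48*30 = -1440)
37030 + F = 37030 - 1440 = 35590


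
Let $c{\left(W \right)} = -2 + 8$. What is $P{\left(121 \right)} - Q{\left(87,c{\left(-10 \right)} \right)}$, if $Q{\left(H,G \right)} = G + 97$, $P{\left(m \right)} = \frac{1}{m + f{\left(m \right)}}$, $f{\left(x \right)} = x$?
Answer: $- \frac{24925}{242} \approx -103.0$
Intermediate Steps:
$P{\left(m \right)} = \frac{1}{2 m}$ ($P{\left(m \right)} = \frac{1}{m + m} = \frac{1}{2 m}$)
$c{\left(W \right)} = 6$
$Q{\left(H,G \right)} = 97 + G$
$P{\left(121 \right)} - Q{\left(87,c{\left(-10 \right)} \right)} = \frac{1}{2 \cdot 121} - \left(97 + 6\right) = \frac{1}{2} \cdot \frac{1}{121} - 103 = \frac{1}{242} - 103 = - \frac{24925}{242}$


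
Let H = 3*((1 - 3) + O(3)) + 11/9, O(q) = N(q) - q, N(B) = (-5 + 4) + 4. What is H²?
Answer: 1849/81 ≈ 22.827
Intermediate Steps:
N(B) = 3 (N(B) = -1 + 4 = 3)
O(q) = 3 - q
H = -43/9 (H = 3*((1 - 3) + (3 - 1*3)) + 11/9 = 3*(-2 + (3 - 3)) + 11*(⅑) = 3*(-2 + 0) + 11/9 = 3*(-2) + 11/9 = -6 + 11/9 = -43/9 ≈ -4.7778)
H² = (-43/9)² = 1849/81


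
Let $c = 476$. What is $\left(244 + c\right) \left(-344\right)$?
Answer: $-247680$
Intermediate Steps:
$\left(244 + c\right) \left(-344\right) = \left(244 + 476\right) \left(-344\right) = 720 \left(-344\right) = -247680$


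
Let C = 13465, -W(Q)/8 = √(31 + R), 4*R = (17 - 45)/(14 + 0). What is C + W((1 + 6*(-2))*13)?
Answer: 13465 - 4*√122 ≈ 13421.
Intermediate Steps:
R = -½ (R = ((17 - 45)/(14 + 0))/4 = (-28/14)/4 = (-28*1/14)/4 = (¼)*(-2) = -½ ≈ -0.50000)
W(Q) = -4*√122 (W(Q) = -8*√(31 - ½) = -4*√122)
C + W((1 + 6*(-2))*13) = 13465 - 4*√122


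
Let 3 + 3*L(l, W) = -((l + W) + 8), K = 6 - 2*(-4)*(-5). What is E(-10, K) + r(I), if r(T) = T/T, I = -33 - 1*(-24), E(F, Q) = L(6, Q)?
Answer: 20/3 ≈ 6.6667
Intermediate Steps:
K = -34 (K = 6 + 8*(-5) = 6 - 40 = -34)
L(l, W) = -11/3 - W/3 - l/3 (L(l, W) = -1 + (-((l + W) + 8))/3 = -1 + (-((W + l) + 8))/3 = -1 + (-(8 + W + l))/3 = -1 + (-8 - W - l)/3 = -1 + (-8/3 - W/3 - l/3) = -11/3 - W/3 - l/3)
E(F, Q) = -17/3 - Q/3 (E(F, Q) = -11/3 - Q/3 - ⅓*6 = -11/3 - Q/3 - 2 = -17/3 - Q/3)
I = -9 (I = -33 + 24 = -9)
r(T) = 1
E(-10, K) + r(I) = (-17/3 - ⅓*(-34)) + 1 = (-17/3 + 34/3) + 1 = 17/3 + 1 = 20/3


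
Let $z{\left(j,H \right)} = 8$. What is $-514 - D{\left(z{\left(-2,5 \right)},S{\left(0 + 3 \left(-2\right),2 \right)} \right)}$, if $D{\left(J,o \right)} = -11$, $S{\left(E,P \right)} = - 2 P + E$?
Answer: $-503$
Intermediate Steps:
$S{\left(E,P \right)} = E - 2 P$
$-514 - D{\left(z{\left(-2,5 \right)},S{\left(0 + 3 \left(-2\right),2 \right)} \right)} = -514 - -11 = -514 + 11 = -503$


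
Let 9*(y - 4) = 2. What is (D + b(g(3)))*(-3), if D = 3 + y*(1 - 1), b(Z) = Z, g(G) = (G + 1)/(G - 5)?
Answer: -3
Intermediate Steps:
y = 38/9 (y = 4 + (⅑)*2 = 4 + 2/9 = 38/9 ≈ 4.2222)
g(G) = (1 + G)/(-5 + G)
D = 3 (D = 3 + 38*(1 - 1)/9 = 3 + (38/9)*0 = 3 + 0 = 3)
(D + b(g(3)))*(-3) = (3 + (1 + 3)/(-5 + 3))*(-3) = (3 + 4/(-2))*(-3) = (3 - ½*4)*(-3) = (3 - 2)*(-3) = 1*(-3) = -3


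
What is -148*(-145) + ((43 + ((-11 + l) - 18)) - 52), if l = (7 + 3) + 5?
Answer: 21437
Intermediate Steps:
l = 15 (l = 10 + 5 = 15)
-148*(-145) + ((43 + ((-11 + l) - 18)) - 52) = -148*(-145) + ((43 + ((-11 + 15) - 18)) - 52) = 21460 + ((43 + (4 - 18)) - 52) = 21460 + ((43 - 14) - 52) = 21460 + (29 - 52) = 21460 - 23 = 21437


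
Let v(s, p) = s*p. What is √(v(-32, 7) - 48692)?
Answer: 2*I*√12229 ≈ 221.17*I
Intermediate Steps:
v(s, p) = p*s
√(v(-32, 7) - 48692) = √(7*(-32) - 48692) = √(-224 - 48692) = √(-48916) = 2*I*√12229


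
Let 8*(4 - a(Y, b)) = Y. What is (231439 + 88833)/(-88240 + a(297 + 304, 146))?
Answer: -2562176/706489 ≈ -3.6266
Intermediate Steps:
a(Y, b) = 4 - Y/8
(231439 + 88833)/(-88240 + a(297 + 304, 146)) = (231439 + 88833)/(-88240 + (4 - (297 + 304)/8)) = 320272/(-88240 + (4 - 1/8*601)) = 320272/(-88240 + (4 - 601/8)) = 320272/(-88240 - 569/8) = 320272/(-706489/8) = 320272*(-8/706489) = -2562176/706489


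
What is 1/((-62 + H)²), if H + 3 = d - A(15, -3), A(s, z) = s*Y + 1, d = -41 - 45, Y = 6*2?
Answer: 1/110224 ≈ 9.0724e-6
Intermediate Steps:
Y = 12
d = -86
A(s, z) = 1 + 12*s (A(s, z) = s*12 + 1 = 12*s + 1 = 1 + 12*s)
H = -270 (H = -3 + (-86 - (1 + 12*15)) = -3 + (-86 - (1 + 180)) = -3 + (-86 - 1*181) = -3 + (-86 - 181) = -3 - 267 = -270)
1/((-62 + H)²) = 1/((-62 - 270)²) = 1/((-332)²) = 1/110224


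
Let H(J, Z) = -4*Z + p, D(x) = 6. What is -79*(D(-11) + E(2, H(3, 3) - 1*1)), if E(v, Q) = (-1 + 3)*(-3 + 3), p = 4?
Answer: -474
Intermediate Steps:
H(J, Z) = 4 - 4*Z (H(J, Z) = -4*Z + 4 = 4 - 4*Z)
E(v, Q) = 0 (E(v, Q) = 2*0 = 0)
-79*(D(-11) + E(2, H(3, 3) - 1*1)) = -79*(6 + 0) = -79*6 = -474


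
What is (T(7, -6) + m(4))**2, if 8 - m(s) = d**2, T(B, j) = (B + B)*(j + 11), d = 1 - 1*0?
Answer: 5929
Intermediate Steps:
d = 1 (d = 1 + 0 = 1)
T(B, j) = 2*B*(11 + j) (T(B, j) = (2*B)*(11 + j) = 2*B*(11 + j))
m(s) = 7 (m(s) = 8 - 1*1**2 = 8 - 1*1 = 8 - 1 = 7)
(T(7, -6) + m(4))**2 = (2*7*(11 - 6) + 7)**2 = (2*7*5 + 7)**2 = (70 + 7)**2 = 77**2 = 5929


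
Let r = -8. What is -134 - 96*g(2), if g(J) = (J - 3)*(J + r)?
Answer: -710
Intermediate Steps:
g(J) = (-8 + J)*(-3 + J) (g(J) = (J - 3)*(J - 8) = (-3 + J)*(-8 + J) = (-8 + J)*(-3 + J))
-134 - 96*g(2) = -134 - 96*(24 + 2**2 - 11*2) = -134 - 96*(24 + 4 - 22) = -134 - 96*6 = -134 - 576 = -710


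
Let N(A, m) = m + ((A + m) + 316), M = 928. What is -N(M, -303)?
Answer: -638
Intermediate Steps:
N(A, m) = 316 + A + 2*m (N(A, m) = m + (316 + A + m) = 316 + A + 2*m)
-N(M, -303) = -(316 + 928 + 2*(-303)) = -(316 + 928 - 606) = -1*638 = -638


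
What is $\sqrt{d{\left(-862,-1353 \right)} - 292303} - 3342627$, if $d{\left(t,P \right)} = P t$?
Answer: $-3342627 + 11 \sqrt{7223} \approx -3.3417 \cdot 10^{6}$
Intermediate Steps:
$\sqrt{d{\left(-862,-1353 \right)} - 292303} - 3342627 = \sqrt{\left(-1353\right) \left(-862\right) - 292303} - 3342627 = \sqrt{1166286 - 292303} - 3342627 = \sqrt{873983} - 3342627 = 11 \sqrt{7223} - 3342627 = -3342627 + 11 \sqrt{7223}$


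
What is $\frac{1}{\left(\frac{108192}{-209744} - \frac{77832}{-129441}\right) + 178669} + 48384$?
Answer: $\frac{4889577703141189319}{101057740215269} \approx 48384.0$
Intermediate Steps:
$\frac{1}{\left(\frac{108192}{-209744} - \frac{77832}{-129441}\right) + 178669} + 48384 = \frac{1}{\left(108192 \left(- \frac{1}{209744}\right) - - \frac{25944}{43147}\right) + 178669} + 48384 = \frac{1}{\left(- \frac{6762}{13109} + \frac{25944}{43147}\right) + 178669} + 48384 = \frac{1}{\frac{48339882}{565614023} + 178669} + 48384 = \frac{1}{\frac{101057740215269}{565614023}} + 48384 = \frac{565614023}{101057740215269} + 48384 = \frac{4889577703141189319}{101057740215269}$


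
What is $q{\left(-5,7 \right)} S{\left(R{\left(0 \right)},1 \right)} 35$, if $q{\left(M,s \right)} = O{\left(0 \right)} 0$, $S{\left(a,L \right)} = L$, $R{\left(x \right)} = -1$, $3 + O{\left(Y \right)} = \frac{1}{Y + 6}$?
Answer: $0$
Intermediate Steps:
$O{\left(Y \right)} = -3 + \frac{1}{6 + Y}$ ($O{\left(Y \right)} = -3 + \frac{1}{Y + 6} = -3 + \frac{1}{6 + Y}$)
$q{\left(M,s \right)} = 0$ ($q{\left(M,s \right)} = \frac{-17 - 0}{6 + 0} \cdot 0 = \frac{-17 + 0}{6} \cdot 0 = \frac{1}{6} \left(-17\right) 0 = \left(- \frac{17}{6}\right) 0 = 0$)
$q{\left(-5,7 \right)} S{\left(R{\left(0 \right)},1 \right)} 35 = 0 \cdot 1 \cdot 35 = 0 \cdot 35 = 0$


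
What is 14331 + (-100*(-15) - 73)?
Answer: 15758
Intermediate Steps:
14331 + (-100*(-15) - 73) = 14331 + (1500 - 73) = 14331 + 1427 = 15758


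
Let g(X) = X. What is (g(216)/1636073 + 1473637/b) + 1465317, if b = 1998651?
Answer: 4791499525523805908/3269938937523 ≈ 1.4653e+6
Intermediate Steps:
(g(216)/1636073 + 1473637/b) + 1465317 = (216/1636073 + 1473637/1998651) + 1465317 = 2411409416117/3269938937523 + 1465317 = 4791499525523805908/3269938937523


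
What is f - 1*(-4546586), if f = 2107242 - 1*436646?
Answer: 6217182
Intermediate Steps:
f = 1670596 (f = 2107242 - 436646 = 1670596)
f - 1*(-4546586) = 1670596 - 1*(-4546586) = 1670596 + 4546586 = 6217182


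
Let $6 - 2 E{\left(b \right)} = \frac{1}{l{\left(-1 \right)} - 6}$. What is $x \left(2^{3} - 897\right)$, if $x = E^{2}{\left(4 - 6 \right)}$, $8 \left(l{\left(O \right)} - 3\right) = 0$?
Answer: $- \frac{320929}{36} \approx -8914.7$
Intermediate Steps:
$l{\left(O \right)} = 3$ ($l{\left(O \right)} = 3 + \frac{1}{8} \cdot 0 = 3 + 0 = 3$)
$E{\left(b \right)} = \frac{19}{6}$ ($E{\left(b \right)} = 3 - \frac{1}{2 \left(3 - 6\right)} = 3 - \frac{1}{2 \left(-3\right)} = 3 - - \frac{1}{6} = 3 + \frac{1}{6} = \frac{19}{6}$)
$x = \frac{361}{36}$ ($x = \left(\frac{19}{6}\right)^{2} = \frac{361}{36} \approx 10.028$)
$x \left(2^{3} - 897\right) = \frac{361 \left(2^{3} - 897\right)}{36} = \frac{361 \left(8 - 897\right)}{36} = \frac{361}{36} \left(-889\right) = - \frac{320929}{36}$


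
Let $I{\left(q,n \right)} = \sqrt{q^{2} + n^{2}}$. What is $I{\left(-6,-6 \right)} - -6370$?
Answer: $6370 + 6 \sqrt{2} \approx 6378.5$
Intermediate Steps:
$I{\left(q,n \right)} = \sqrt{n^{2} + q^{2}}$
$I{\left(-6,-6 \right)} - -6370 = \sqrt{\left(-6\right)^{2} + \left(-6\right)^{2}} - -6370 = \sqrt{36 + 36} + 6370 = \sqrt{72} + 6370 = 6 \sqrt{2} + 6370 = 6370 + 6 \sqrt{2}$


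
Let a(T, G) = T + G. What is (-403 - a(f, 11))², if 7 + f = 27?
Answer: 188356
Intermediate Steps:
f = 20 (f = -7 + 27 = 20)
a(T, G) = G + T
(-403 - a(f, 11))² = (-403 - (11 + 20))² = (-403 - 1*31)² = (-403 - 31)² = (-434)² = 188356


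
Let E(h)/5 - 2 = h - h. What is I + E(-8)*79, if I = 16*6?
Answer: 886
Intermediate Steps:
I = 96
E(h) = 10 (E(h) = 10 + 5*(h - h) = 10 + 5*0 = 10 + 0 = 10)
I + E(-8)*79 = 96 + 10*79 = 96 + 790 = 886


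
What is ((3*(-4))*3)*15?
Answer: -540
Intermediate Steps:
((3*(-4))*3)*15 = -12*3*15 = -36*15 = -540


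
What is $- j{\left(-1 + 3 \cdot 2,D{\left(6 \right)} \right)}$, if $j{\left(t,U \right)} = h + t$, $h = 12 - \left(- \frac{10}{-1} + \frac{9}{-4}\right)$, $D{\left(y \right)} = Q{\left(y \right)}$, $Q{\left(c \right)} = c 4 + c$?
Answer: $- \frac{37}{4} \approx -9.25$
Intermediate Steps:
$Q{\left(c \right)} = 5 c$ ($Q{\left(c \right)} = 4 c + c = 5 c$)
$D{\left(y \right)} = 5 y$
$h = \frac{17}{4}$ ($h = 12 - \left(\left(-10\right) \left(-1\right) + 9 \left(- \frac{1}{4}\right)\right) = 12 - \left(10 - \frac{9}{4}\right) = 12 - \frac{31}{4} = \frac{17}{4} \approx 4.25$)
$j{\left(t,U \right)} = \frac{17}{4} + t$
$- j{\left(-1 + 3 \cdot 2,D{\left(6 \right)} \right)} = - (\frac{17}{4} + \left(-1 + 3 \cdot 2\right)) = - (\frac{17}{4} + \left(-1 + 6\right)) = - (\frac{17}{4} + 5) = \left(-1\right) \frac{37}{4} = - \frac{37}{4}$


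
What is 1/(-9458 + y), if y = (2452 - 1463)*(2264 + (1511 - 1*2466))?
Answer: 1/1285143 ≈ 7.7812e-7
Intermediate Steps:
y = 1294601 (y = 989*(2264 + (1511 - 2466)) = 989*(2264 - 955) = 989*1309 = 1294601)
1/(-9458 + y) = 1/(-9458 + 1294601) = 1/1285143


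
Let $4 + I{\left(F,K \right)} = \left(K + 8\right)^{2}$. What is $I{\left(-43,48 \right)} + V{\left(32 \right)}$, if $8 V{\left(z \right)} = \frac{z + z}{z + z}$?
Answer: $\frac{25057}{8} \approx 3132.1$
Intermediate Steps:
$V{\left(z \right)} = \frac{1}{8}$ ($V{\left(z \right)} = \frac{\left(z + z\right) \frac{1}{z + z}}{8} = \frac{2 z \frac{1}{2 z}}{8} = \frac{1}{8} \cdot 1 = \frac{1}{8}$)
$I{\left(F,K \right)} = -4 + \left(8 + K\right)^{2}$ ($I{\left(F,K \right)} = -4 + \left(K + 8\right)^{2} = -4 + \left(8 + K\right)^{2}$)
$I{\left(-43,48 \right)} + V{\left(32 \right)} = \left(-4 + \left(8 + 48\right)^{2}\right) + \frac{1}{8} = \left(-4 + 56^{2}\right) + \frac{1}{8} = \left(-4 + 3136\right) + \frac{1}{8} = 3132 + \frac{1}{8} = \frac{25057}{8}$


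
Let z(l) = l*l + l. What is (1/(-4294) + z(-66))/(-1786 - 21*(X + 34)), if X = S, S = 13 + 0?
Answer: -18421259/11907262 ≈ -1.5471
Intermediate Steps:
S = 13
z(l) = l + l**2 (z(l) = l**2 + l = l + l**2)
X = 13
(1/(-4294) + z(-66))/(-1786 - 21*(X + 34)) = (1/(-4294) - 66*(1 - 66))/(-1786 - 21*(13 + 34)) = (-1/4294 - 66*(-65))/(-1786 - 21*47) = (-1/4294 + 4290)/(-1786 - 987) = (18421259/4294)/(-2773) = (18421259/4294)*(-1/2773) = -18421259/11907262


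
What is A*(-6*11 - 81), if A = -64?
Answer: 9408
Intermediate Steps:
A*(-6*11 - 81) = -64*(-6*11 - 81) = -64*(-66 - 81) = -64*(-147) = 9408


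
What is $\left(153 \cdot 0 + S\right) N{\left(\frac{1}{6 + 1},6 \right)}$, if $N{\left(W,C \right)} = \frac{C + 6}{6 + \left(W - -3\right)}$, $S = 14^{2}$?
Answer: $\frac{1029}{4} \approx 257.25$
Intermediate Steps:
$S = 196$
$N{\left(W,C \right)} = \frac{6 + C}{9 + W}$ ($N{\left(W,C \right)} = \frac{6 + C}{6 + \left(W + 3\right)} = \frac{6 + C}{6 + \left(3 + W\right)} = \frac{6 + C}{9 + W}$)
$\left(153 \cdot 0 + S\right) N{\left(\frac{1}{6 + 1},6 \right)} = \left(153 \cdot 0 + 196\right) \frac{6 + 6}{9 + \frac{1}{6 + 1}} = \left(0 + 196\right) \frac{1}{9 + \frac{1}{7}} \cdot 12 = 196 \frac{1}{9 + \frac{1}{7}} \cdot 12 = 196 \frac{1}{\frac{64}{7}} \cdot 12 = 196 \cdot \frac{7}{64} \cdot 12 = 196 \cdot \frac{21}{16} = \frac{1029}{4}$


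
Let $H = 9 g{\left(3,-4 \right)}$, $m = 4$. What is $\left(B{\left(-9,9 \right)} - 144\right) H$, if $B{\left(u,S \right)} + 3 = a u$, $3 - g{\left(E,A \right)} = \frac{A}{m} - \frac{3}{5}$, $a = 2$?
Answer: $-6831$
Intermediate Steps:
$g{\left(E,A \right)} = \frac{18}{5} - \frac{A}{4}$ ($g{\left(E,A \right)} = 3 - \left(\frac{A}{4} - \frac{3}{5}\right) = 3 - \left(- \frac{3}{5} + \frac{A}{4}\right) = \frac{18}{5} - \frac{A}{4}$)
$H = \frac{207}{5}$ ($H = 9 \left(\frac{18}{5} - -1\right) = 9 \left(\frac{18}{5} + 1\right) = 9 \cdot \frac{23}{5} = \frac{207}{5} \approx 41.4$)
$B{\left(u,S \right)} = -3 + 2 u$
$\left(B{\left(-9,9 \right)} - 144\right) H = \left(\left(-3 + 2 \left(-9\right)\right) - 144\right) \frac{207}{5} = \left(\left(-3 - 18\right) - 144\right) \frac{207}{5} = \left(-21 - 144\right) \frac{207}{5} = \left(-165\right) \frac{207}{5} = -6831$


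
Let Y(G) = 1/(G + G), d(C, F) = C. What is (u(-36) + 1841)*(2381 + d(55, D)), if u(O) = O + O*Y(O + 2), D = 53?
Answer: 74770584/17 ≈ 4.3983e+6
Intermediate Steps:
Y(G) = 1/(2*G)
u(O) = O + O/(2*(2 + O)) (u(O) = O + O*(1/(2*(O + 2))) = O + O*(1/(2*(2 + O))) = O + O/(2*(2 + O)))
(u(-36) + 1841)*(2381 + d(55, D)) = ((½)*(-36)*(5 + 2*(-36))/(2 - 36) + 1841)*(2381 + 55) = ((½)*(-36)*(5 - 72)/(-34) + 1841)*2436 = ((½)*(-36)*(-1/34)*(-67) + 1841)*2436 = (-603/17 + 1841)*2436 = (30694/17)*2436 = 74770584/17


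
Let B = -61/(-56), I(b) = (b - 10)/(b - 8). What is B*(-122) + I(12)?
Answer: -3707/28 ≈ -132.39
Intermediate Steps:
I(b) = (-10 + b)/(-8 + b)
B = 61/56 (B = -61*(-1/56) = 61/56 ≈ 1.0893)
B*(-122) + I(12) = (61/56)*(-122) + (-10 + 12)/(-8 + 12) = -3721/28 + 2/4 = -3721/28 + (¼)*2 = -3721/28 + ½ = -3707/28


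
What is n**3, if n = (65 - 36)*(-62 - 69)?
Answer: -54828691399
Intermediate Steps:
n = -3799 (n = 29*(-131) = -3799)
n**3 = (-3799)**3 = -54828691399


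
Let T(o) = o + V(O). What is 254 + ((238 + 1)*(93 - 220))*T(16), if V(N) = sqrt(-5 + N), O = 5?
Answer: -485394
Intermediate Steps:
T(o) = o (T(o) = o + sqrt(-5 + 5) = o + sqrt(0) = o + 0 = o)
254 + ((238 + 1)*(93 - 220))*T(16) = 254 + ((238 + 1)*(93 - 220))*16 = 254 + (239*(-127))*16 = 254 - 30353*16 = 254 - 485648 = -485394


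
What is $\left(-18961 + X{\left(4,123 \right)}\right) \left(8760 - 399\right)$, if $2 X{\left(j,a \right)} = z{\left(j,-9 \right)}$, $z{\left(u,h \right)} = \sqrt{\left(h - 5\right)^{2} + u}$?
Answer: $-158532921 + 41805 \sqrt{2} \approx -1.5847 \cdot 10^{8}$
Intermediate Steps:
$z{\left(u,h \right)} = \sqrt{u + \left(-5 + h\right)^{2}}$ ($z{\left(u,h \right)} = \sqrt{\left(-5 + h\right)^{2} + u} = \sqrt{u + \left(-5 + h\right)^{2}}$)
$X{\left(j,a \right)} = \frac{\sqrt{196 + j}}{2}$ ($X{\left(j,a \right)} = \frac{\sqrt{j + \left(-5 - 9\right)^{2}}}{2} = \frac{\sqrt{j + \left(-14\right)^{2}}}{2} = \frac{\sqrt{j + 196}}{2} = \frac{\sqrt{196 + j}}{2}$)
$\left(-18961 + X{\left(4,123 \right)}\right) \left(8760 - 399\right) = \left(-18961 + \frac{\sqrt{196 + 4}}{2}\right) \left(8760 - 399\right) = \left(-18961 + \frac{\sqrt{200}}{2}\right) 8361 = \left(-18961 + \frac{10 \sqrt{2}}{2}\right) 8361 = \left(-18961 + 5 \sqrt{2}\right) 8361 = -158532921 + 41805 \sqrt{2}$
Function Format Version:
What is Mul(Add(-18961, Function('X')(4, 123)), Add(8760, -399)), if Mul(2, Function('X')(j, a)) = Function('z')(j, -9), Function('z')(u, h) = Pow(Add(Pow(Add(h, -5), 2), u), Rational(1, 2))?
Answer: Add(-158532921, Mul(41805, Pow(2, Rational(1, 2)))) ≈ -1.5847e+8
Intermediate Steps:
Function('z')(u, h) = Pow(Add(u, Pow(Add(-5, h), 2)), Rational(1, 2)) (Function('z')(u, h) = Pow(Add(Pow(Add(-5, h), 2), u), Rational(1, 2)) = Pow(Add(u, Pow(Add(-5, h), 2)), Rational(1, 2)))
Function('X')(j, a) = Mul(Rational(1, 2), Pow(Add(196, j), Rational(1, 2))) (Function('X')(j, a) = Mul(Rational(1, 2), Pow(Add(j, Pow(Add(-5, -9), 2)), Rational(1, 2))) = Mul(Rational(1, 2), Pow(Add(j, Pow(-14, 2)), Rational(1, 2))) = Mul(Rational(1, 2), Pow(Add(j, 196), Rational(1, 2))) = Mul(Rational(1, 2), Pow(Add(196, j), Rational(1, 2))))
Mul(Add(-18961, Function('X')(4, 123)), Add(8760, -399)) = Mul(Add(-18961, Mul(Rational(1, 2), Pow(Add(196, 4), Rational(1, 2)))), Add(8760, -399)) = Mul(Add(-18961, Mul(Rational(1, 2), Pow(200, Rational(1, 2)))), 8361) = Mul(Add(-18961, Mul(Rational(1, 2), Mul(10, Pow(2, Rational(1, 2))))), 8361) = Mul(Add(-18961, Mul(5, Pow(2, Rational(1, 2)))), 8361) = Add(-158532921, Mul(41805, Pow(2, Rational(1, 2))))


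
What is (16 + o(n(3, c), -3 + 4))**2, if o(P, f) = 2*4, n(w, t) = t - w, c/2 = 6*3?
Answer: 576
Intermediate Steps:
c = 36 (c = 2*(6*3) = 2*18 = 36)
o(P, f) = 8
(16 + o(n(3, c), -3 + 4))**2 = (16 + 8)**2 = 24**2 = 576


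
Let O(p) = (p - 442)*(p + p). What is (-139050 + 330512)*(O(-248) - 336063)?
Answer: 1182660774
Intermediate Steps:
O(p) = 2*p*(-442 + p) (O(p) = (-442 + p)*(2*p) = 2*p*(-442 + p))
(-139050 + 330512)*(O(-248) - 336063) = (-139050 + 330512)*(2*(-248)*(-442 - 248) - 336063) = 191462*(2*(-248)*(-690) - 336063) = 191462*(342240 - 336063) = 191462*6177 = 1182660774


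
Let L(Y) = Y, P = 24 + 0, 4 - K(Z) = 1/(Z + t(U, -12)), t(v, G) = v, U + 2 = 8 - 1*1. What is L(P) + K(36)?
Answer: 1147/41 ≈ 27.976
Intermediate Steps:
U = 5 (U = -2 + (8 - 1*1) = -2 + (8 - 1) = -2 + 7 = 5)
K(Z) = 4 - 1/(5 + Z) (K(Z) = 4 - 1/(Z + 5) = 4 - 1/(5 + Z))
P = 24
L(P) + K(36) = 24 + (19 + 4*36)/(5 + 36) = 24 + (19 + 144)/41 = 24 + (1/41)*163 = 24 + 163/41 = 1147/41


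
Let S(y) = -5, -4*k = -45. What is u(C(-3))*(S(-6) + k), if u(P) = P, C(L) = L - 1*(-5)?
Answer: 25/2 ≈ 12.500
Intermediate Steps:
C(L) = 5 + L (C(L) = L + 5 = 5 + L)
k = 45/4 (k = -1/4*(-45) = 45/4 ≈ 11.250)
u(C(-3))*(S(-6) + k) = (5 - 3)*(-5 + 45/4) = 2*(25/4) = 25/2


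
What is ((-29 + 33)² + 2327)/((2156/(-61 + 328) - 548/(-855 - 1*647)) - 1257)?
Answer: -469811331/250357555 ≈ -1.8766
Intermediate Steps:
((-29 + 33)² + 2327)/((2156/(-61 + 328) - 548/(-855 - 1*647)) - 1257) = (4² + 2327)/((2156/267 - 548/(-855 - 647)) - 1257) = (16 + 2327)/((2156*(1/267) - 548/(-1502)) - 1257) = 2343/((2156/267 - 548*(-1/1502)) - 1257) = 2343/((2156/267 + 274/751) - 1257) = 2343/(1692314/200517 - 1257) = 2343/(-250357555/200517) = 2343*(-200517/250357555) = -469811331/250357555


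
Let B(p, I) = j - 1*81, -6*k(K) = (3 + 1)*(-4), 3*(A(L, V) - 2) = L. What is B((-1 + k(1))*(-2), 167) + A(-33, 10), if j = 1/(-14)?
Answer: -1261/14 ≈ -90.071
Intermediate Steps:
A(L, V) = 2 + L/3
k(K) = 8/3 (k(K) = -(3 + 1)*(-4)/6 = -2*(-4)/3 = -⅙*(-16) = 8/3)
j = -1/14 ≈ -0.071429
B(p, I) = -1135/14 (B(p, I) = -1/14 - 1*81 = -1/14 - 81 = -1135/14)
B((-1 + k(1))*(-2), 167) + A(-33, 10) = -1135/14 + (2 + (⅓)*(-33)) = -1135/14 + (2 - 11) = -1135/14 - 9 = -1261/14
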